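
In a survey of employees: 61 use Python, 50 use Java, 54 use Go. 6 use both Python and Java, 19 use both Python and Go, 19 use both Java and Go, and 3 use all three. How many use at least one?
|A∪B∪C| = 61+50+54-6-19-19+3 = 124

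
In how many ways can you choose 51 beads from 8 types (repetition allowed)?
C(51+8-1, 8-1) = C(58, 7) = 300674088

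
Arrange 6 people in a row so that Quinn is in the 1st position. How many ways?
Fix one position: (6-1)! = 120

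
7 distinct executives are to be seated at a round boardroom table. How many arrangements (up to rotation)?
Circular: fix one position, arrange the rest. (7-1)! = 720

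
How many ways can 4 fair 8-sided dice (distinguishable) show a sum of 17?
Coefficient of x^17 in (x + x² + ... + x^8)^4. By inclusion-exclusion on dice exceeding 8: Σ_j (-1)^j C(4,j)·C(17-1-8j, 3) = C(4,0)·C(16,3) - C(4,1)·C(8,3) = 1·560 - 4·56 = 336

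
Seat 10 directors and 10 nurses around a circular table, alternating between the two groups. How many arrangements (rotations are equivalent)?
Fix one of the directors: (10-1)! ways for the remaining directors, × 10! ways for the nurses = 362880 × 3628800 = 1316818944000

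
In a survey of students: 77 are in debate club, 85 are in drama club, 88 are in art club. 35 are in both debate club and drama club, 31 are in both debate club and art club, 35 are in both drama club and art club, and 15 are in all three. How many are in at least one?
|A∪B∪C| = 77+85+88-35-31-35+15 = 164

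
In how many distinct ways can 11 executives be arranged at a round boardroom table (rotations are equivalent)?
Circular: fix one position, arrange the rest. (11-1)! = 3628800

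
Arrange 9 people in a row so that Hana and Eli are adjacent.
Treat as block: (9-1)! × 2! = 40320 × 2 = 80640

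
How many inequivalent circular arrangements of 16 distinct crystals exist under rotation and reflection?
(16-1)!/2 = 1307674368000/2 = 653837184000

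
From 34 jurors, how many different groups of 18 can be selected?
C(34,18) = 34!/(18!×16!) = 2203961430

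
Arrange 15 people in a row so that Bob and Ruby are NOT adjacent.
Total - adjacent = 15! - (15-1)!×2 = 1307674368000 - 174356582400 = 1133317785600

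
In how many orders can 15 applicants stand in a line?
15! = 1307674368000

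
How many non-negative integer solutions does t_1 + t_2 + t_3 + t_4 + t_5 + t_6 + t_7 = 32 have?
C(32+7-1, 7-1) = C(38, 6) = 2760681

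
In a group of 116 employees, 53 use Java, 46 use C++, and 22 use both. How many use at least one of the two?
|A∪B| = |A| + |B| - |A∩B| = 53 + 46 - 22 = 77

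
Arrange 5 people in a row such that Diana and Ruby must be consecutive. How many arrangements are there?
Treat the 2 as one block: (5-2+1)! × 2! = 24 × 2 = 48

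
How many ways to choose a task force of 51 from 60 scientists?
C(60,51) = 60!/(51!×9!) = 14783142660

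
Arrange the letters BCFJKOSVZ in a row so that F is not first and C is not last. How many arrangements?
By inclusion-exclusion: 9! - 2×(9-1)! + (9-2)! = 362880 - 80640 + 5040 = 287280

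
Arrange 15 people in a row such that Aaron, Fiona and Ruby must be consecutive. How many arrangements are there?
Treat the 3 as one block: (15-3+1)! × 3! = 6227020800 × 6 = 37362124800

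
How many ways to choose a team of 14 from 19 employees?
C(19,14) = 19!/(14!×5!) = 11628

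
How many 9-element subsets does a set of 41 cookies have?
C(41,9) = 41!/(9!×32!) = 350343565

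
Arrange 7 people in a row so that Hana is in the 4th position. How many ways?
Fix one position: (7-1)! = 720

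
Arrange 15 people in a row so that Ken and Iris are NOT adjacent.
Total - adjacent = 15! - (15-1)!×2 = 1307674368000 - 174356582400 = 1133317785600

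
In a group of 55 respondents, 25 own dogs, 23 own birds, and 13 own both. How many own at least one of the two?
|A∪B| = |A| + |B| - |A∩B| = 25 + 23 - 13 = 35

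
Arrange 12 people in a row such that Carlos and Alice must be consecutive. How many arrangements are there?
Treat the 2 as one block: (12-2+1)! × 2! = 39916800 × 2 = 79833600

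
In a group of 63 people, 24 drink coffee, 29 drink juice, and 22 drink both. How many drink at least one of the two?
|A∪B| = |A| + |B| - |A∩B| = 24 + 29 - 22 = 31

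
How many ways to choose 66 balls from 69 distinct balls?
C(69,66) = 69!/(66!×3!) = 52394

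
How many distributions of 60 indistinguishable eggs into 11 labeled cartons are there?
C(60+11-1, 11-1) = C(70, 10) = 396704524216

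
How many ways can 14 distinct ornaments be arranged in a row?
14! = 87178291200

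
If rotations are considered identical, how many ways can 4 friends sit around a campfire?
Circular: fix one position, arrange the rest. (4-1)! = 6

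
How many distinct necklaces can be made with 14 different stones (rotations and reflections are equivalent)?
(14-1)!/2 = 6227020800/2 = 3113510400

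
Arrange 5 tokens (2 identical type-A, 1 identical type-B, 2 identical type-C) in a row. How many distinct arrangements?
5! / (2! × 1! × 2!) = 30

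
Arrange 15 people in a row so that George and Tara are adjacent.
Treat as block: (15-1)! × 2! = 87178291200 × 2 = 174356582400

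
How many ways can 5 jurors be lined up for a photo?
5! = 120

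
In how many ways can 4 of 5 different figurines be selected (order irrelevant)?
C(5,4) = 5!/(4!×1!) = 5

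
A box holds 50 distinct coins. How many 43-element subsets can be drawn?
C(50,43) = 50!/(43!×7!) = 99884400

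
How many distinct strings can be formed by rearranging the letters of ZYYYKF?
6! / (1! × 3! × 1! × 1!) = 120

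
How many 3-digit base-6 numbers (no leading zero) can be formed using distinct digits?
First digit: 5 choices (nonzero). Then descending: 5 × 5 × 4 = 100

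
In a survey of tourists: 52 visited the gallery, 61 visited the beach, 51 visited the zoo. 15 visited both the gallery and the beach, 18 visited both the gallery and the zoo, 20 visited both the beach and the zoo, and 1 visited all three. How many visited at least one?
|A∪B∪C| = 52+61+51-15-18-20+1 = 112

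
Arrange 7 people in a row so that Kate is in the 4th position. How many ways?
Fix one position: (7-1)! = 720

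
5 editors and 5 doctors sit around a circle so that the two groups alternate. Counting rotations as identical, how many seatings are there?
Fix one of the editors: (5-1)! ways for the remaining editors, × 5! ways for the doctors = 24 × 120 = 2880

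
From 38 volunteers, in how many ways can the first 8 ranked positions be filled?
P(38,8) = 38!/(38-8)! = 1971788797440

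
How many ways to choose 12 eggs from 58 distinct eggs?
C(58,12) = 58!/(12!×46!) = 891794789340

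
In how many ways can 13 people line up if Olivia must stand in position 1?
Fix one position: (13-1)! = 479001600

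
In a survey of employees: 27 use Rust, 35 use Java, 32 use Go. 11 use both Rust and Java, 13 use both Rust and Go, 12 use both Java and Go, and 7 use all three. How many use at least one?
|A∪B∪C| = 27+35+32-11-13-12+7 = 65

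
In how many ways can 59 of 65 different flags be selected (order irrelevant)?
C(65,59) = 65!/(59!×6!) = 82598880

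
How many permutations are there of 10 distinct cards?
10! = 3628800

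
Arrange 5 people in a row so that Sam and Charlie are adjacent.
Treat as block: (5-1)! × 2! = 24 × 2 = 48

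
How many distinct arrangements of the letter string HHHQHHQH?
8! / (2! × 6!) = 28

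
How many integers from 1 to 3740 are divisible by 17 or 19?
⌊3740/17⌋ + ⌊3740/19⌋ - ⌊3740/323⌋ = 220 + 196 - 11 = 405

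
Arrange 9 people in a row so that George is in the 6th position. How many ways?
Fix one position: (9-1)! = 40320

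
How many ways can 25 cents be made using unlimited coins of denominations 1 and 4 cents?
Coefficient of x^25 in 1/(1-x^1) · 1/(1-x^4). Use j coins of 4 for j = 0..⌊25/4⌋ = 6, the rest in 1s: 6 + 1 = 7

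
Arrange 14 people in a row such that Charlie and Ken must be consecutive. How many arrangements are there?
Treat the 2 as one block: (14-2+1)! × 2! = 6227020800 × 2 = 12454041600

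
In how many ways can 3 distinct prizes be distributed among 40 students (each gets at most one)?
P(40,3) = 40!/(40-3)! = 59280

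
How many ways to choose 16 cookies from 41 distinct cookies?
C(41,16) = 41!/(16!×25!) = 103077446706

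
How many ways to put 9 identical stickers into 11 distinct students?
C(9+11-1, 11-1) = C(19, 10) = 92378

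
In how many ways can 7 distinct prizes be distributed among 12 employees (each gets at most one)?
P(12,7) = 12!/(12-7)! = 3991680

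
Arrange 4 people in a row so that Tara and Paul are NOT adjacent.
Total - adjacent = 4! - (4-1)!×2 = 24 - 12 = 12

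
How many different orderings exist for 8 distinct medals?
8! = 40320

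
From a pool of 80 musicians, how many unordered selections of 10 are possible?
C(80,10) = 80!/(10!×70!) = 1646492110120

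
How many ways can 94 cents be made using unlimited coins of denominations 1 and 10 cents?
Coefficient of x^94 in 1/(1-x^1) · 1/(1-x^10). Use j coins of 10 for j = 0..⌊94/10⌋ = 9, the rest in 1s: 9 + 1 = 10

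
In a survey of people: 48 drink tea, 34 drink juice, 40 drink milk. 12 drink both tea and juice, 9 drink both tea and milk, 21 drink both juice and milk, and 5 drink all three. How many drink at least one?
|A∪B∪C| = 48+34+40-12-9-21+5 = 85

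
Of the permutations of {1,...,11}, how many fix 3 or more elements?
Exactly j fixed points: C(11,j)·!(11-j); sum over j ≥ 3 (derangement numbers via !m = (m-1)·(!(m-1) + !(m-2)): !0..!8 = 1, 0, 1, 2, 9, 44, 265, 1854, 14833). Σ_{j=3}^{11} C(11,j)·!(11-j) = C(11,3)·!8 + C(11,4)·!7 + C(11,5)·!6 + C(11,6)·!5 + C(11,7)·!4 + C(11,8)·!3 + C(11,9)·!2 + C(11,10)·!1 + C(11,11)·!0 = 165·14833 + 330·1854 + 462·265 + 462·44 + 330·9 + 165·2 + 55·1 + 11·0 + 1·1 = 3205379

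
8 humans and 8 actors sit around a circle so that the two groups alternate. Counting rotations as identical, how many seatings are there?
Fix one of the humans: (8-1)! ways for the remaining humans, × 8! ways for the actors = 5040 × 40320 = 203212800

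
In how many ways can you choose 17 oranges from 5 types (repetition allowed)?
C(17+5-1, 5-1) = C(21, 4) = 5985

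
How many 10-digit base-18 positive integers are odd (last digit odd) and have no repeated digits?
Last∈{1,3,5,7,9,11,13,15,17}. Last=0: 0. Last nonzero: 9×16×P(16,8) = 74724249600. Total = 74724249600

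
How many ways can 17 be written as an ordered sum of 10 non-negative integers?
C(17+10-1, 10-1) = C(26, 9) = 3124550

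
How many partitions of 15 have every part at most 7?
Let r_j(i) = number of partitions of i into parts ≤ j, for i = 0..15. r_1(i) = 1 for all i; r_j(i) = r_{j-1}(i) + r_j(i-j). Rows j = 2..7: ≤2: 1 1 2 2 3 3 4 4 5 5 6 6 7 7 8 8; ≤3: 1 1 2 3 4 5 7 8 10 12 14 16 19 21 24 27; ≤4: 1 1 2 3 5 6 9 11 15 18 23 27 34 39 47 54; ≤5: 1 1 2 3 5 7 10 13 18 23 30 37 47 57 70 84; ≤6: 1 1 2 3 5 7 11 14 20 26 35 44 58 71 90 110; ≤7: 1 1 2 3 5 7 11 15 21 28 38 49 65 82 105 131. r_7(15) = 131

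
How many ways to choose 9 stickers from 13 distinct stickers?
C(13,9) = 13!/(9!×4!) = 715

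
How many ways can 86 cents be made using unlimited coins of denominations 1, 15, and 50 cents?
Coefficient of x^86 in 1/(1-x^1) · 1/(1-x^15) · 1/(1-x^50). Case on j = number of 50-cent coins (j = 0..1); remainder r = 86 - 50j is made from {1,15} in ⌊r/15⌋+1 ways. r = 86, 36 → 6 + 3 = 9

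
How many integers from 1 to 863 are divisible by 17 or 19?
⌊863/17⌋ + ⌊863/19⌋ - ⌊863/323⌋ = 50 + 45 - 2 = 93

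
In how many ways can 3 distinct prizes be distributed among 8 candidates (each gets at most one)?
P(8,3) = 8!/(8-3)! = 336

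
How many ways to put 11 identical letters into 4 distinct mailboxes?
C(11+4-1, 4-1) = C(14, 3) = 364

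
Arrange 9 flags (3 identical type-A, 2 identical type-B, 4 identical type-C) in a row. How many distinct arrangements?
9! / (3! × 2! × 4!) = 1260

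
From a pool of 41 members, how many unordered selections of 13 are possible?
C(41,13) = 41!/(13!×28!) = 17620076360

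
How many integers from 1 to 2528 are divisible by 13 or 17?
⌊2528/13⌋ + ⌊2528/17⌋ - ⌊2528/221⌋ = 194 + 148 - 11 = 331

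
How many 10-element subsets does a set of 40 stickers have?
C(40,10) = 40!/(10!×30!) = 847660528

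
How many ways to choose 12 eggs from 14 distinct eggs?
C(14,12) = 14!/(12!×2!) = 91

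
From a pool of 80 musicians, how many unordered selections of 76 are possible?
C(80,76) = 80!/(76!×4!) = 1581580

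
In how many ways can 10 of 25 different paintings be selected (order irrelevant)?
C(25,10) = 25!/(10!×15!) = 3268760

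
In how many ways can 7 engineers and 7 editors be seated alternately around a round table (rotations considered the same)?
Fix one of the engineers: (7-1)! ways for the remaining engineers, × 7! ways for the editors = 720 × 5040 = 3628800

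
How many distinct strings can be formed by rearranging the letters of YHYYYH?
6! / (4! × 2!) = 15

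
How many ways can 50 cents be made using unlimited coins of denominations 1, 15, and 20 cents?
Coefficient of x^50 in 1/(1-x^1) · 1/(1-x^15) · 1/(1-x^20). Case on j = number of 20-cent coins (j = 0..2); remainder r = 50 - 20j is made from {1,15} in ⌊r/15⌋+1 ways. r = 50, 30, 10 → 4 + 3 + 1 = 8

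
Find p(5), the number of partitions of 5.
Pentagonal recurrence p(n) = p(n-1) + p(n-2) - p(n-5) - p(n-7) + p(n-12) + p(n-15) - ... gives p(0..4) = 1, 1, 2, 3, 5. p(5) = p(4) + p(3) - p(0) = 5 + 3 - 1 = 7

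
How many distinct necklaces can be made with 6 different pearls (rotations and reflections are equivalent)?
(6-1)!/2 = 120/2 = 60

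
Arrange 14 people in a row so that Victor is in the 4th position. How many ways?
Fix one position: (14-1)! = 6227020800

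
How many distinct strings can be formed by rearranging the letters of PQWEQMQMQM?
10! / (3! × 1! × 4! × 1! × 1!) = 25200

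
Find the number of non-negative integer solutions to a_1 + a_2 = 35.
C(35+2-1, 2-1) = C(36, 1) = 36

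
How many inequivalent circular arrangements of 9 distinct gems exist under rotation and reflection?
(9-1)!/2 = 40320/2 = 20160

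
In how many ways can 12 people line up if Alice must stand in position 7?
Fix one position: (12-1)! = 39916800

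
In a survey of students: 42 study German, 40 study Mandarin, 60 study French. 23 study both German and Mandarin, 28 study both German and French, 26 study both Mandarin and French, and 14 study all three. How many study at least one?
|A∪B∪C| = 42+40+60-23-28-26+14 = 79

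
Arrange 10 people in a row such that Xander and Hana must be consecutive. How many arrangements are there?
Treat the 2 as one block: (10-2+1)! × 2! = 362880 × 2 = 725760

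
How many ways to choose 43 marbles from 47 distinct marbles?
C(47,43) = 47!/(43!×4!) = 178365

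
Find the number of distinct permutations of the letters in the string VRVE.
4! / (2! × 1! × 1!) = 12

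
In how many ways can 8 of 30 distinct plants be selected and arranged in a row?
P(30,8) = 30!/(30-8)! = 235989936000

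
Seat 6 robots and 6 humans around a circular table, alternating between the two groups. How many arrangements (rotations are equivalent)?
Fix one of the robots: (6-1)! ways for the remaining robots, × 6! ways for the humans = 120 × 720 = 86400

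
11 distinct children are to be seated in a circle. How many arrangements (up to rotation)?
Circular: fix one position, arrange the rest. (11-1)! = 3628800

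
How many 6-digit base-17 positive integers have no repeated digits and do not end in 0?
Last digit: 16 nonzero choices. First digit: 15 (nonzero, ≠last). Middle 4: P(15,4) = 32760. Total = 7862400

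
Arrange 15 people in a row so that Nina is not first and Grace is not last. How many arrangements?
By inclusion-exclusion: 15! - 2×(15-1)! + (15-2)! = 1307674368000 - 174356582400 + 6227020800 = 1139544806400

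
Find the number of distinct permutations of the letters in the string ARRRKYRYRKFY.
12! / (2! × 1! × 5! × 1! × 3!) = 332640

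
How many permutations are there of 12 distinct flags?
12! = 479001600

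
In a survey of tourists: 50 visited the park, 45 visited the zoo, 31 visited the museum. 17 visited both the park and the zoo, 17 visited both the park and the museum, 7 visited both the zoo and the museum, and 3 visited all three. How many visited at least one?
|A∪B∪C| = 50+45+31-17-17-7+3 = 88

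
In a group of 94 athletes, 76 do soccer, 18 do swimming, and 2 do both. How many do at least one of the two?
|A∪B| = |A| + |B| - |A∩B| = 76 + 18 - 2 = 92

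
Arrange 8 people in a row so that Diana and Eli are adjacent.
Treat as block: (8-1)! × 2! = 5040 × 2 = 10080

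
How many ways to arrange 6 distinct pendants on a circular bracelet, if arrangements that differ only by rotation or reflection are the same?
(6-1)!/2 = 120/2 = 60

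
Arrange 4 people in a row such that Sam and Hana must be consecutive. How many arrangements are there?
Treat the 2 as one block: (4-2+1)! × 2! = 6 × 2 = 12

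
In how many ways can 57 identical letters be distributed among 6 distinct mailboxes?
C(57+6-1, 6-1) = C(62, 5) = 6471002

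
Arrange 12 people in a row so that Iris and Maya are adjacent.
Treat as block: (12-1)! × 2! = 39916800 × 2 = 79833600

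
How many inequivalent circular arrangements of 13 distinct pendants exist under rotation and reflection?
(13-1)!/2 = 479001600/2 = 239500800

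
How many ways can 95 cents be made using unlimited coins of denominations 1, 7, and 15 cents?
Coefficient of x^95 in 1/(1-x^1) · 1/(1-x^7) · 1/(1-x^15). Case on j = number of 15-cent coins (j = 0..6); remainder r = 95 - 15j is made from {1,7} in ⌊r/7⌋+1 ways. r = 95, 80, 65, 50, 35, 20, 5 → 14 + 12 + 10 + 8 + 6 + 3 + 1 = 54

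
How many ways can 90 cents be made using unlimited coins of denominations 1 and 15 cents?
Coefficient of x^90 in 1/(1-x^1) · 1/(1-x^15). Use j coins of 15 for j = 0..⌊90/15⌋ = 6, the rest in 1s: 6 + 1 = 7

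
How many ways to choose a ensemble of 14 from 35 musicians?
C(35,14) = 35!/(14!×21!) = 2319959400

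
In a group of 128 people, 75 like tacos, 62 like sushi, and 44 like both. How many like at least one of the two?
|A∪B| = |A| + |B| - |A∩B| = 75 + 62 - 44 = 93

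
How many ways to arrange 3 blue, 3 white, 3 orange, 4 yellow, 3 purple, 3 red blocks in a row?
19! / (3! × 3! × 3! × 4! × 3! × 3!) = 651819168000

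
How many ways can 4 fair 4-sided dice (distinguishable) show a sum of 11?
Coefficient of x^11 in (x + x² + ... + x^4)^4. By inclusion-exclusion on dice exceeding 4: Σ_j (-1)^j C(4,j)·C(11-1-4j, 3) = C(4,0)·C(10,3) - C(4,1)·C(6,3) = 1·120 - 4·20 = 40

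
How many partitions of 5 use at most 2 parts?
By conjugation, equals partitions of 5 into parts ≤ 2. Let r_j(i) = number of partitions of i into parts ≤ j, for i = 0..5. r_1(i) = 1 for all i; r_j(i) = r_{j-1}(i) + r_j(i-j). Rows j = 2..2: ≤2: 1 1 2 2 3 3. r_2(5) = 3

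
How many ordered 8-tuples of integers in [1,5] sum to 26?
Coefficient of x^26 in (x + x² + ... + x^5)^8. By inclusion-exclusion on dice exceeding 5: Σ_j (-1)^j C(8,j)·C(26-1-5j, 7) = C(8,0)·C(25,7) - C(8,1)·C(20,7) + C(8,2)·C(15,7) - C(8,3)·C(10,7) = 1·480700 - 8·77520 + 28·6435 - 56·120 = 34000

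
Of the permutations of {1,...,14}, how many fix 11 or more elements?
Exactly j fixed points: C(14,j)·!(14-j); sum over j ≥ 11 (derangement numbers via !m = (m-1)·(!(m-1) + !(m-2)): !0..!3 = 1, 0, 1, 2). Σ_{j=11}^{14} C(14,j)·!(14-j) = C(14,11)·!3 + C(14,12)·!2 + C(14,13)·!1 + C(14,14)·!0 = 364·2 + 91·1 + 14·0 + 1·1 = 820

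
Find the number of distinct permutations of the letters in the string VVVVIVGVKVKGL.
13! / (1! × 2! × 1! × 2! × 7!) = 308880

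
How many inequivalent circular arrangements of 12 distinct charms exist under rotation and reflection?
(12-1)!/2 = 39916800/2 = 19958400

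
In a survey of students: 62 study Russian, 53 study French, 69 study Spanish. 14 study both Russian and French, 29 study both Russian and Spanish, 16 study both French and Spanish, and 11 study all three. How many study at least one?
|A∪B∪C| = 62+53+69-14-29-16+11 = 136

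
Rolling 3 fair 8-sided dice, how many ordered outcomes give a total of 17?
Coefficient of x^17 in (x + x² + ... + x^8)^3. By inclusion-exclusion on dice exceeding 8: Σ_j (-1)^j C(3,j)·C(17-1-8j, 2) = C(3,0)·C(16,2) - C(3,1)·C(8,2) = 1·120 - 3·28 = 36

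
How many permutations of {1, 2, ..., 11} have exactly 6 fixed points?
Choose the 6 fixed points C(11,6) = 462, derange the rest: !5 = Σ_{j=0}^{5} (-1)^j·5!/j! = 120 - 120 + 60 - 20 + 5 - 1 = 44. Product = 462 × 44 = 20328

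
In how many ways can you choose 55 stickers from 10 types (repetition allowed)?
C(55+10-1, 10-1) = C(64, 9) = 27540584512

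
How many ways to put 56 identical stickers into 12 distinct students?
C(56+12-1, 12-1) = C(67, 11) = 1285063345176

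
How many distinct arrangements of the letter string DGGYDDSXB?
9! / (1! × 2! × 1! × 1! × 1! × 3!) = 30240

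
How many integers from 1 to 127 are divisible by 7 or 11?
⌊127/7⌋ + ⌊127/11⌋ - ⌊127/77⌋ = 18 + 11 - 1 = 28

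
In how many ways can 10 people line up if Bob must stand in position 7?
Fix one position: (10-1)! = 362880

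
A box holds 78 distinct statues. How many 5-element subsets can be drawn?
C(78,5) = 78!/(5!×73!) = 21111090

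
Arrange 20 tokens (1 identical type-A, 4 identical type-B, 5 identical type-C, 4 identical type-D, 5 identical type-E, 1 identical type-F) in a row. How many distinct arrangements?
20! / (1! × 4! × 5! × 4! × 5! × 1!) = 293318625600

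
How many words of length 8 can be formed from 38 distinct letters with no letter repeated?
P(38,8) = 38!/(38-8)! = 1971788797440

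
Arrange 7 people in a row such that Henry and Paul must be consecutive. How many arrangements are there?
Treat the 2 as one block: (7-2+1)! × 2! = 720 × 2 = 1440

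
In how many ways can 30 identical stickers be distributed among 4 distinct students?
C(30+4-1, 4-1) = C(33, 3) = 5456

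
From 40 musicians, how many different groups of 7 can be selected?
C(40,7) = 40!/(7!×33!) = 18643560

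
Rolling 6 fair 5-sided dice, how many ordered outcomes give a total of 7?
Coefficient of x^7 in (x + x² + ... + x^5)^6. By inclusion-exclusion on dice exceeding 5: Σ_j (-1)^j C(6,j)·C(7-1-5j, 5) = C(6,0)·C(6,5) = 1·6 = 6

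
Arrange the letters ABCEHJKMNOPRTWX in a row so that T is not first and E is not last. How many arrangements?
By inclusion-exclusion: 15! - 2×(15-1)! + (15-2)! = 1307674368000 - 174356582400 + 6227020800 = 1139544806400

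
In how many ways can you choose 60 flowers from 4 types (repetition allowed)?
C(60+4-1, 4-1) = C(63, 3) = 39711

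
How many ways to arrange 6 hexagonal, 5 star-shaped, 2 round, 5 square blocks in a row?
18! / (6! × 5! × 2! × 5!) = 308756448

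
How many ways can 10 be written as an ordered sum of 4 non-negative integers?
C(10+4-1, 4-1) = C(13, 3) = 286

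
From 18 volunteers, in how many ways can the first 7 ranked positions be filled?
P(18,7) = 18!/(18-7)! = 160392960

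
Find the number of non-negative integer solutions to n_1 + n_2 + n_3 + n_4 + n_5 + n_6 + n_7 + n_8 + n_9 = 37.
C(37+9-1, 9-1) = C(45, 8) = 215553195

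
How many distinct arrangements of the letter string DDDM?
4! / (3! × 1!) = 4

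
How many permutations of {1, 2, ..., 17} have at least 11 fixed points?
Exactly j fixed points: C(17,j)·!(17-j); sum over j ≥ 11 (derangement numbers via !m = (m-1)·(!(m-1) + !(m-2)): !0..!6 = 1, 0, 1, 2, 9, 44, 265). Σ_{j=11}^{17} C(17,j)·!(17-j) = C(17,11)·!6 + C(17,12)·!5 + C(17,13)·!4 + C(17,14)·!3 + C(17,15)·!2 + C(17,16)·!1 + C(17,17)·!0 = 12376·265 + 6188·44 + 2380·9 + 680·2 + 136·1 + 17·0 + 1·1 = 3574829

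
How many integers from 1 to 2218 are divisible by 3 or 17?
⌊2218/3⌋ + ⌊2218/17⌋ - ⌊2218/51⌋ = 739 + 130 - 43 = 826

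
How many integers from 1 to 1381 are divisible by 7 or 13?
⌊1381/7⌋ + ⌊1381/13⌋ - ⌊1381/91⌋ = 197 + 106 - 15 = 288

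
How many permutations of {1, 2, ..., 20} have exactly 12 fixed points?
Choose the 12 fixed points C(20,12) = 125970, derange the rest: !8 = Σ_{j=0}^{8} (-1)^j·8!/j! = 40320 - 40320 + 20160 - 6720 + 1680 - 336 + 56 - 8 + 1 = 14833. Product = 125970 × 14833 = 1868513010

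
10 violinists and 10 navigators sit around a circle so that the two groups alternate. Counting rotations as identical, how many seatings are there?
Fix one of the violinists: (10-1)! ways for the remaining violinists, × 10! ways for the navigators = 362880 × 3628800 = 1316818944000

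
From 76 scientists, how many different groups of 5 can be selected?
C(76,5) = 76!/(5!×71!) = 18474840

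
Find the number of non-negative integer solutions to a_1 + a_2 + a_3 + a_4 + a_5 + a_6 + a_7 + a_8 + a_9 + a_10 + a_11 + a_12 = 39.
C(39+12-1, 12-1) = C(50, 11) = 37353738800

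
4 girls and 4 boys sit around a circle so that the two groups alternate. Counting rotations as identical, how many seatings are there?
Fix one of the girls: (4-1)! ways for the remaining girls, × 4! ways for the boys = 6 × 24 = 144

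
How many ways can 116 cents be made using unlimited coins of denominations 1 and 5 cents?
Coefficient of x^116 in 1/(1-x^1) · 1/(1-x^5). Use j coins of 5 for j = 0..⌊116/5⌋ = 23, the rest in 1s: 23 + 1 = 24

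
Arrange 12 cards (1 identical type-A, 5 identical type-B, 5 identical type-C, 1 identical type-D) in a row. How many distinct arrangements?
12! / (1! × 5! × 5! × 1!) = 33264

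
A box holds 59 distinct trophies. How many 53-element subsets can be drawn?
C(59,53) = 59!/(53!×6!) = 45057474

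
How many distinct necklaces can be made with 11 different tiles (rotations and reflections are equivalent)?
(11-1)!/2 = 3628800/2 = 1814400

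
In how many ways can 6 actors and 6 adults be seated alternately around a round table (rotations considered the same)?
Fix one of the actors: (6-1)! ways for the remaining actors, × 6! ways for the adults = 120 × 720 = 86400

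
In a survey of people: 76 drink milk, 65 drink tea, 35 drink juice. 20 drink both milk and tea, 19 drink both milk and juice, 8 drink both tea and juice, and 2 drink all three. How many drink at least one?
|A∪B∪C| = 76+65+35-20-19-8+2 = 131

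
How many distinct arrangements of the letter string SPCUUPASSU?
10! / (3! × 1! × 3! × 1! × 2!) = 50400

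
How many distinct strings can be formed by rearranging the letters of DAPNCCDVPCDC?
12! / (4! × 1! × 1! × 1! × 3! × 2!) = 1663200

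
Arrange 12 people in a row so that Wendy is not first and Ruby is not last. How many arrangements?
By inclusion-exclusion: 12! - 2×(12-1)! + (12-2)! = 479001600 - 79833600 + 3628800 = 402796800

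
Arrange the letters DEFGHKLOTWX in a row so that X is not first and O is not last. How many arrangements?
By inclusion-exclusion: 11! - 2×(11-1)! + (11-2)! = 39916800 - 7257600 + 362880 = 33022080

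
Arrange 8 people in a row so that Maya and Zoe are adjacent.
Treat as block: (8-1)! × 2! = 5040 × 2 = 10080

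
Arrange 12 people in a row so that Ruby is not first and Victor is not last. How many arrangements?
By inclusion-exclusion: 12! - 2×(12-1)! + (12-2)! = 479001600 - 79833600 + 3628800 = 402796800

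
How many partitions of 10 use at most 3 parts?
By conjugation, equals partitions of 10 into parts ≤ 3. Let r_j(i) = number of partitions of i into parts ≤ j, for i = 0..10. r_1(i) = 1 for all i; r_j(i) = r_{j-1}(i) + r_j(i-j). Rows j = 2..3: ≤2: 1 1 2 2 3 3 4 4 5 5 6; ≤3: 1 1 2 3 4 5 7 8 10 12 14. r_3(10) = 14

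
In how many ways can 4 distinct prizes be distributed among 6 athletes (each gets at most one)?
P(6,4) = 6!/(6-4)! = 360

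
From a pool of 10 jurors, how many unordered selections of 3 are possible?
C(10,3) = 10!/(3!×7!) = 120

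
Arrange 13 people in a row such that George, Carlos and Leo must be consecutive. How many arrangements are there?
Treat the 3 as one block: (13-3+1)! × 3! = 39916800 × 6 = 239500800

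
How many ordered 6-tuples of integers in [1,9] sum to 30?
Coefficient of x^30 in (x + x² + ... + x^9)^6. By inclusion-exclusion on dice exceeding 9: Σ_j (-1)^j C(6,j)·C(30-1-9j, 5) = C(6,0)·C(29,5) - C(6,1)·C(20,5) + C(6,2)·C(11,5) = 1·118755 - 6·15504 + 15·462 = 32661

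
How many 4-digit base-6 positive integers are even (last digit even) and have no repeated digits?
Last∈{0,2,4}. Last=0: 60. Last nonzero: 2×4×P(4,2) = 96. Total = 156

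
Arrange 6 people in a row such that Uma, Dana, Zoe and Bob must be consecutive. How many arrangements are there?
Treat the 4 as one block: (6-4+1)! × 4! = 6 × 24 = 144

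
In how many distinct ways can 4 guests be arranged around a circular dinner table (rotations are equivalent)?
Circular: fix one position, arrange the rest. (4-1)! = 6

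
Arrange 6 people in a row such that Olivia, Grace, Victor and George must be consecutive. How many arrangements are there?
Treat the 4 as one block: (6-4+1)! × 4! = 6 × 24 = 144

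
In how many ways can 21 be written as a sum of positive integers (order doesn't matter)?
Pentagonal recurrence p(n) = p(n-1) + p(n-2) - p(n-5) - p(n-7) + p(n-12) + p(n-15) - ... gives p(0..20) = 1, 1, 2, 3, 5, 7, 11, 15, 22, 30, 42, 56, 77, 101, 135, 176, 231, 297, 385, 490, 627. p(21) = p(20) + p(19) - p(16) - p(14) + p(9) + p(6) = 627 + 490 - 231 - 135 + 30 + 11 = 792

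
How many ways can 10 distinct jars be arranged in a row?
10! = 3628800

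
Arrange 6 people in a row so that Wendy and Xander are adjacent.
Treat as block: (6-1)! × 2! = 120 × 2 = 240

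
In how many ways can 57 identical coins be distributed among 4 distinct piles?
C(57+4-1, 4-1) = C(60, 3) = 34220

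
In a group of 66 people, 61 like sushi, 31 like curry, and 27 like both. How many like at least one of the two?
|A∪B| = |A| + |B| - |A∩B| = 61 + 31 - 27 = 65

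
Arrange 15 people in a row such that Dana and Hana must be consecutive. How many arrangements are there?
Treat the 2 as one block: (15-2+1)! × 2! = 87178291200 × 2 = 174356582400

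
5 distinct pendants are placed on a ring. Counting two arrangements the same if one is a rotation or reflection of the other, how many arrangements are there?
(5-1)!/2 = 24/2 = 12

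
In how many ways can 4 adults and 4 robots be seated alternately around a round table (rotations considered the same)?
Fix one of the adults: (4-1)! ways for the remaining adults, × 4! ways for the robots = 6 × 24 = 144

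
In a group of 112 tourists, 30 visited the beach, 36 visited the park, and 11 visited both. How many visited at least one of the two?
|A∪B| = |A| + |B| - |A∩B| = 30 + 36 - 11 = 55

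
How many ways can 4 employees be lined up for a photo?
4! = 24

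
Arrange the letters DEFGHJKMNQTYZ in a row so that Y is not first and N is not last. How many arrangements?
By inclusion-exclusion: 13! - 2×(13-1)! + (13-2)! = 6227020800 - 958003200 + 39916800 = 5308934400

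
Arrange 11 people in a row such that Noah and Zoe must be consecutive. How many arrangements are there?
Treat the 2 as one block: (11-2+1)! × 2! = 3628800 × 2 = 7257600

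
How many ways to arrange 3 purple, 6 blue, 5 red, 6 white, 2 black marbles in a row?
22! / (3! × 6! × 5! × 6! × 2!) = 1505702278080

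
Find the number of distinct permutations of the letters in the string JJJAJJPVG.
9! / (1! × 1! × 1! × 5! × 1!) = 3024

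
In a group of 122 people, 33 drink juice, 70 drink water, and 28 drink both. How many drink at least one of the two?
|A∪B| = |A| + |B| - |A∩B| = 33 + 70 - 28 = 75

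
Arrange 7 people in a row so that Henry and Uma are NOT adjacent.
Total - adjacent = 7! - (7-1)!×2 = 5040 - 1440 = 3600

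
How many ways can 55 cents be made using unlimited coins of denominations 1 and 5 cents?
Coefficient of x^55 in 1/(1-x^1) · 1/(1-x^5). Use j coins of 5 for j = 0..⌊55/5⌋ = 11, the rest in 1s: 11 + 1 = 12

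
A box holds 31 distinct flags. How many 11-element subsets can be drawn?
C(31,11) = 31!/(11!×20!) = 84672315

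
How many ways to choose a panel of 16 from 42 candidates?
C(42,16) = 42!/(16!×26!) = 166509721602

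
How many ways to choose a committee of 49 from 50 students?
C(50,49) = 50!/(49!×1!) = 50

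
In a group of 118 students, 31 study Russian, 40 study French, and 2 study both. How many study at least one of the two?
|A∪B| = |A| + |B| - |A∩B| = 31 + 40 - 2 = 69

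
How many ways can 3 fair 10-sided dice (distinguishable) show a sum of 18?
Coefficient of x^18 in (x + x² + ... + x^10)^3. By inclusion-exclusion on dice exceeding 10: Σ_j (-1)^j C(3,j)·C(18-1-10j, 2) = C(3,0)·C(17,2) - C(3,1)·C(7,2) = 1·136 - 3·21 = 73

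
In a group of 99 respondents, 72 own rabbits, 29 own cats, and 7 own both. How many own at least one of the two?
|A∪B| = |A| + |B| - |A∩B| = 72 + 29 - 7 = 94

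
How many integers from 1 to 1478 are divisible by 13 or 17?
⌊1478/13⌋ + ⌊1478/17⌋ - ⌊1478/221⌋ = 113 + 86 - 6 = 193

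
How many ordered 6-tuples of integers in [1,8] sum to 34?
Coefficient of x^34 in (x + x² + ... + x^8)^6. By inclusion-exclusion on dice exceeding 8: Σ_j (-1)^j C(6,j)·C(34-1-8j, 5) = C(6,0)·C(33,5) - C(6,1)·C(25,5) + C(6,2)·C(17,5) - C(6,3)·C(9,5) = 1·237336 - 6·53130 + 15·6188 - 20·126 = 8856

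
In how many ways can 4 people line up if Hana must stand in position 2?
Fix one position: (4-1)! = 6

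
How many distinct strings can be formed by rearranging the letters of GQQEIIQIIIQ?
11! / (1! × 5! × 4! × 1!) = 13860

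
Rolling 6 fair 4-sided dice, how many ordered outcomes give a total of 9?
Coefficient of x^9 in (x + x² + ... + x^4)^6. By inclusion-exclusion on dice exceeding 4: Σ_j (-1)^j C(6,j)·C(9-1-4j, 5) = C(6,0)·C(8,5) = 1·56 = 56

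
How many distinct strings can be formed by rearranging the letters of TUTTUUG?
7! / (3! × 1! × 3!) = 140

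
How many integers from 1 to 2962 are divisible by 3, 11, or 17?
⌊2962/3⌋+⌊2962/11⌋+⌊2962/17⌋ - ⌊2962/33⌋-⌊2962/51⌋-⌊2962/187⌋ + ⌊2962/561⌋ = 987+269+174 - 89-58-15 + 5 = 1273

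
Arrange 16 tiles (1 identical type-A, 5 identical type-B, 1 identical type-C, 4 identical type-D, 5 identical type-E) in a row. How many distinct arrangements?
16! / (1! × 5! × 1! × 4! × 5!) = 60540480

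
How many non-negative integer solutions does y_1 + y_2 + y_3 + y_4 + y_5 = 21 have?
C(21+5-1, 5-1) = C(25, 4) = 12650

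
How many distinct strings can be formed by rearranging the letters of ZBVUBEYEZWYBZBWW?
16! / (3! × 2! × 4! × 1! × 1! × 2! × 3!) = 6054048000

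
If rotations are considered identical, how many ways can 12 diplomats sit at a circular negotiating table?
Circular: fix one position, arrange the rest. (12-1)! = 39916800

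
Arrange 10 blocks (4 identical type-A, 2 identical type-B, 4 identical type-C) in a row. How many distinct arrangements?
10! / (4! × 2! × 4!) = 3150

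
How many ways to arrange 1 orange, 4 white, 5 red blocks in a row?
10! / (1! × 4! × 5!) = 1260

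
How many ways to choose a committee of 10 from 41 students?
C(41,10) = 41!/(10!×31!) = 1121099408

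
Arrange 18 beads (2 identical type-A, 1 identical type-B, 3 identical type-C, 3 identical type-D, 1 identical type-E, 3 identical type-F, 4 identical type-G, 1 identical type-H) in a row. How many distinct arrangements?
18! / (2! × 1! × 3! × 3! × 1! × 3! × 4! × 1!) = 617512896000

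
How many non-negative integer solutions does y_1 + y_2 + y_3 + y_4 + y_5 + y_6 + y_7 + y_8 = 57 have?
C(57+8-1, 8-1) = C(64, 7) = 621216192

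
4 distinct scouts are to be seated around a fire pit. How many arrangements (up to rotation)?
Circular: fix one position, arrange the rest. (4-1)! = 6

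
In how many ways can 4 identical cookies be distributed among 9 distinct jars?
C(4+9-1, 9-1) = C(12, 8) = 495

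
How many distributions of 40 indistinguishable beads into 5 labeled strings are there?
C(40+5-1, 5-1) = C(44, 4) = 135751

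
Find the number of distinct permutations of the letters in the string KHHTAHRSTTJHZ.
13! / (1! × 3! × 1! × 1! × 4! × 1! × 1! × 1!) = 43243200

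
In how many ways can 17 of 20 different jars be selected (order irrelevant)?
C(20,17) = 20!/(17!×3!) = 1140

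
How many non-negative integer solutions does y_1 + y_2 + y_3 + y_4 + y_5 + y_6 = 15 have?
C(15+6-1, 6-1) = C(20, 5) = 15504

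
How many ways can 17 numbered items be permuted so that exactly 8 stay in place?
Choose the 8 fixed points C(17,8) = 24310, derange the rest: !9 = Σ_{j=0}^{9} (-1)^j·9!/j! = 362880 - 362880 + 181440 - 60480 + 15120 - 3024 + 504 - 72 + 9 - 1 = 133496. Product = 24310 × 133496 = 3245287760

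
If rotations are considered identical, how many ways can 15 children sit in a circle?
Circular: fix one position, arrange the rest. (15-1)! = 87178291200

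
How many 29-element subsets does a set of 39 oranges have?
C(39,29) = 39!/(29!×10!) = 635745396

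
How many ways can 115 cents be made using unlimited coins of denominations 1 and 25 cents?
Coefficient of x^115 in 1/(1-x^1) · 1/(1-x^25). Use j coins of 25 for j = 0..⌊115/25⌋ = 4, the rest in 1s: 4 + 1 = 5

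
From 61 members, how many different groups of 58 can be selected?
C(61,58) = 61!/(58!×3!) = 35990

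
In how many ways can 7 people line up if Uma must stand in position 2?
Fix one position: (7-1)! = 720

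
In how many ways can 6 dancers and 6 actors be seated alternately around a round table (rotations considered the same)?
Fix one of the dancers: (6-1)! ways for the remaining dancers, × 6! ways for the actors = 120 × 720 = 86400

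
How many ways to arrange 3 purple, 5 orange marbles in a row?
8! / (3! × 5!) = 56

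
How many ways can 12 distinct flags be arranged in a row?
12! = 479001600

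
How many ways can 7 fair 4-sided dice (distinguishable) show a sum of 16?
Coefficient of x^16 in (x + x² + ... + x^4)^7. By inclusion-exclusion on dice exceeding 4: Σ_j (-1)^j C(7,j)·C(16-1-4j, 6) = C(7,0)·C(15,6) - C(7,1)·C(11,6) + C(7,2)·C(7,6) = 1·5005 - 7·462 + 21·7 = 1918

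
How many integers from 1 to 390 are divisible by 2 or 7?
⌊390/2⌋ + ⌊390/7⌋ - ⌊390/14⌋ = 195 + 55 - 27 = 223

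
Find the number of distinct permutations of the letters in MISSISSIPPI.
11! / (1! × 4! × 4! × 2!) = 34650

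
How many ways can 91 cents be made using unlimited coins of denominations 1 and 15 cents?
Coefficient of x^91 in 1/(1-x^1) · 1/(1-x^15). Use j coins of 15 for j = 0..⌊91/15⌋ = 6, the rest in 1s: 6 + 1 = 7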